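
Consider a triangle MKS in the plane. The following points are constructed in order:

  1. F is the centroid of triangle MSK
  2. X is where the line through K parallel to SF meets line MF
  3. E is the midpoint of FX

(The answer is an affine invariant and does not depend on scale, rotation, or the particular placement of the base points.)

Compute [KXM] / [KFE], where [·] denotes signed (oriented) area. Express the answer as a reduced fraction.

[KXM]:[KFE] = -4

Work in coordinates with M = (0, 0), K = (1, 0), S = (0, 1).
1. F is the centroid of triangle MSK ⇒ F = (1/3, 1/3)
2. X is where the line through K parallel to SF meets line MF ⇒ X = (2/3, 2/3)
3. E is the midpoint of FX ⇒ E = (1/2, 1/2)
2·[KXM] = 2/3, 2·[KFE] = -1/6
[KXM]:[KFE] = 2/3:-1/6 = -4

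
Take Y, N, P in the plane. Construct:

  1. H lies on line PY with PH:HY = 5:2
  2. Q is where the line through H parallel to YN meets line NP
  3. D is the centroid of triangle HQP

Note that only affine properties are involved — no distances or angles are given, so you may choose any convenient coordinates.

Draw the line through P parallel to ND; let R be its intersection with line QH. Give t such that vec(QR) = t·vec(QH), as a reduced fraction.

t = -5/11

Set Y = (0, 0), N = (1, 0), P = (0, 1); any affine frame gives the same invariant.
1. H lies on line PY with PH:HY = 5:2 ⇒ H = (0, 2/7)
2. Q is where the line through H parallel to YN meets line NP ⇒ Q = (5/7, 2/7)
3. D is the centroid of triangle HQP ⇒ D = (5/21, 11/21)
through P parallel to ND: direction (-16/21, 11/21); meets QH at R = (80/77, 2/7)
R = Q + t·(H−Q) with t = -5/11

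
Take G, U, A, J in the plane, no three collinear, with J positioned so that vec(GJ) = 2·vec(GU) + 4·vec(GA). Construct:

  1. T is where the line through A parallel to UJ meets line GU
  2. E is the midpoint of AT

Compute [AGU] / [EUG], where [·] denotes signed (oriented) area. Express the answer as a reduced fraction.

Set G = (0, 0), U = (1, 0), A = (0, 1), J = (2, 4); any affine frame gives the same invariant.
1. T is where the line through A parallel to UJ meets line GU ⇒ T = (-1/4, 0)
2. E is the midpoint of AT ⇒ E = (-1/8, 1/2)
2·[AGU] = 1, 2·[EUG] = -1/2
[AGU]:[EUG] = 1:-1/2 = -2

[AGU]:[EUG] = -2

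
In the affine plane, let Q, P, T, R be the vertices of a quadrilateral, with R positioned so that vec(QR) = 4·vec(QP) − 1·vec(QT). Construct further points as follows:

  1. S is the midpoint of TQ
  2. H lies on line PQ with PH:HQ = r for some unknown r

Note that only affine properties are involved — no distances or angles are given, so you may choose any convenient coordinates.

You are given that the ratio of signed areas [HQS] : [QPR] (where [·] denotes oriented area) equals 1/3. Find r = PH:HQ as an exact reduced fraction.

Set Q = (0, 0), P = (1, 0), T = (0, 1), R = (4, -1); any affine frame gives the same invariant.
1. S is the midpoint of TQ ⇒ S = (0, 1/2)
2. With PH:HQ = r, write λ = r/(r+1) so H = P + λ·(Q−P); H is affine-linear in λ
Every point depending on H is an affine combination of H and λ-independent points, so each such coordinate is linear in λ; the λ² term in each signed area is a multiple of (Q−P)×(Q−P) = 0, so 2·[HQS] and 2·[QPR] are each linear in λ. Evaluating at λ=0 and λ=1:
  2·[HQS] = 1/2·λ − 1/2,   2·[QPR] = -1
So [HQS]:[QPR] = (1/2·λ − 1/2) / (-1). Setting this equal to 1/3:
  1/2·λ − 1/2 = 1/3·(-1)  ⇒  λ = 1/3
Then r = λ/(1−λ) = (1/3)/(2/3) = 1/2. Check: with r = 1/2, H = (2/3, 0) and [HQS]:[QPR] = 1/3 as required.

r = 1/2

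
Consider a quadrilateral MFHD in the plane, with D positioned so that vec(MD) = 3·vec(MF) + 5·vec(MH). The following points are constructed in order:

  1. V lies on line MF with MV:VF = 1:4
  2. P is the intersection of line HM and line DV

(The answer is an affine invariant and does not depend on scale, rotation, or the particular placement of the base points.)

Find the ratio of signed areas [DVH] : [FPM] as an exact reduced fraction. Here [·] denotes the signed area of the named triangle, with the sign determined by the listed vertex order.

Choose coordinates M = (0, 0), F = (1, 0), H = (0, 1), D = (3, 5).
1. V lies on line MF with MV:VF = 1:4 ⇒ V = (1/5, 0)
2. P is the intersection of line HM and line DV ⇒ P = (0, -5/14)
2·[DVH] = -19/5, 2·[FPM] = -5/14
[DVH]:[FPM] = -19/5:-5/14 = 266/25

[DVH]:[FPM] = 266/25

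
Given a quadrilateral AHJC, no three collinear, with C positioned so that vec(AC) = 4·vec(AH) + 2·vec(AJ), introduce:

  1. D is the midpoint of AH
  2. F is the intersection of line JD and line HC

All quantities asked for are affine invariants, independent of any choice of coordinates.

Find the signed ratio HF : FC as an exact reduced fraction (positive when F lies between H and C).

HF:FC = -1/9

Choose coordinates A = (0, 0), H = (1, 0), J = (0, 1), C = (4, 2).
1. D is the midpoint of AH ⇒ D = (1/2, 0)
2. F is the intersection of line JD and line HC ⇒ F = (5/8, -1/4)
F = H + t·(C−H) with t = -1/8, so HF:FC = t:(1−t) = -1/8:9/8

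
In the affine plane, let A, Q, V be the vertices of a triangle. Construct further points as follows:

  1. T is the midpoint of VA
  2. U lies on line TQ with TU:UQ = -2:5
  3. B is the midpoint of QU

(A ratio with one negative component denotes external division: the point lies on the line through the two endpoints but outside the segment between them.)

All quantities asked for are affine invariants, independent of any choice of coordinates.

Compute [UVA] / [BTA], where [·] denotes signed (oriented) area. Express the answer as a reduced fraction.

Work in coordinates with A = (0, 0), Q = (1, 0), V = (0, 1).
1. T is the midpoint of VA ⇒ T = (0, 1/2)
2. U lies on line TQ with TU:UQ = -2:5 ⇒ U = (-2/3, 5/6)
3. B is the midpoint of QU ⇒ B = (1/6, 5/12)
2·[UVA] = -2/3, 2·[BTA] = 1/12
[UVA]:[BTA] = -2/3:1/12 = -8

[UVA]:[BTA] = -8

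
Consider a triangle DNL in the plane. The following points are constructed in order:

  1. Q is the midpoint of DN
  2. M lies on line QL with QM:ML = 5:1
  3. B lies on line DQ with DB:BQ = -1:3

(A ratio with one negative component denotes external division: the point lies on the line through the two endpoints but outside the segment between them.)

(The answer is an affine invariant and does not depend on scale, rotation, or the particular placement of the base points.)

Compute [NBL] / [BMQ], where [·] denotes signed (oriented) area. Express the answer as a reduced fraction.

Assign D = (0, 0), N = (1, 0), L = (0, 1) — the answer is frame-independent, so this choice is without loss of generality.
1. Q is the midpoint of DN ⇒ Q = (1/2, 0)
2. M lies on line QL with QM:ML = 5:1 ⇒ M = (1/12, 5/6)
3. B lies on line DQ with DB:BQ = -1:3 ⇒ B = (-1/4, 0)
2·[NBL] = -5/4, 2·[BMQ] = -5/8
[NBL]:[BMQ] = -5/4:-5/8 = 2

[NBL]:[BMQ] = 2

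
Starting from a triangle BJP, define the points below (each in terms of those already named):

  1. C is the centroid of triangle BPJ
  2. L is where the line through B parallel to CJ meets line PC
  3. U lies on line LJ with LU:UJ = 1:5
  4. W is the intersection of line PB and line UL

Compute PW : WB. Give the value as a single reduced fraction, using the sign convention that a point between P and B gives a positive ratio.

Work in coordinates with B = (0, 0), J = (1, 0), P = (0, 1).
1. C is the centroid of triangle BPJ ⇒ C = (1/3, 1/3)
2. L is where the line through B parallel to CJ meets line PC ⇒ L = (2/3, -1/3)
3. U lies on line LJ with LU:UJ = 1:5 ⇒ U = (13/18, -5/18)
4. W is the intersection of line PB and line UL ⇒ W = (0, -1)
W = P + t·(B−P) with t = 2, so PW:WB = t:(1−t) = 2:-1

PW:WB = -2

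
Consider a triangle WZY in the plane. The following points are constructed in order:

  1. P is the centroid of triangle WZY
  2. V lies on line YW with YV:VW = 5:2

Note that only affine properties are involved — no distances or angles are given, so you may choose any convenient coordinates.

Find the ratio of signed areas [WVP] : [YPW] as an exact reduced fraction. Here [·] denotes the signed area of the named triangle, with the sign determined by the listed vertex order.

[WVP]:[YPW] = 2/7

Choose coordinates W = (0, 0), Z = (1, 0), Y = (0, 1).
1. P is the centroid of triangle WZY ⇒ P = (1/3, 1/3)
2. V lies on line YW with YV:VW = 5:2 ⇒ V = (0, 2/7)
2·[WVP] = -2/21, 2·[YPW] = -1/3
[WVP]:[YPW] = -2/21:-1/3 = 2/7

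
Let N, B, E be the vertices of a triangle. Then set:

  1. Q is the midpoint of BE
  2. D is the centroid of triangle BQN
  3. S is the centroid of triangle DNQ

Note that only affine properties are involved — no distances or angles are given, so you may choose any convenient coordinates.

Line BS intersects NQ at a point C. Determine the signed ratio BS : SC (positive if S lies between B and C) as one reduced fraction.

Choose coordinates N = (0, 0), B = (1, 0), E = (0, 1).
1. Q is the midpoint of BE ⇒ Q = (1/2, 1/2)
2. D is the centroid of triangle BQN ⇒ D = (1/2, 1/6)
3. S is the centroid of triangle DNQ ⇒ S = (1/3, 2/9)
line BS meets NQ at C = (1/4, 1/4)
S = B + t·(C−B) with t = 8/9, so BS:SC = 8/9:1/9

BS:SC = 8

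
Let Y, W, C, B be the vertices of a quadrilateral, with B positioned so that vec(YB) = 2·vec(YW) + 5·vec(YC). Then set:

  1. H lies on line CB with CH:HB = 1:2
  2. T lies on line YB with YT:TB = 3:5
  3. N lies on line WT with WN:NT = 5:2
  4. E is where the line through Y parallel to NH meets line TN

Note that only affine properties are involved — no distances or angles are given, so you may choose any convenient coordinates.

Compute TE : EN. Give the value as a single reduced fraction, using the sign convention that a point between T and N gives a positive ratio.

Choose coordinates Y = (0, 0), W = (1, 0), C = (0, 1), B = (2, 5).
1. H lies on line CB with CH:HB = 1:2 ⇒ H = (2/3, 7/3)
2. T lies on line YB with YT:TB = 3:5 ⇒ T = (3/4, 15/8)
3. N lies on line WT with WN:NT = 5:2 ⇒ N = (23/28, 75/56)
4. E is where the line through Y parallel to NH meets line TN ⇒ E = (195/28, -2505/56)
E = T + t·(N−T) with t = 87, so TE:EN = t:(1−t) = 87:-86

TE:EN = -87/86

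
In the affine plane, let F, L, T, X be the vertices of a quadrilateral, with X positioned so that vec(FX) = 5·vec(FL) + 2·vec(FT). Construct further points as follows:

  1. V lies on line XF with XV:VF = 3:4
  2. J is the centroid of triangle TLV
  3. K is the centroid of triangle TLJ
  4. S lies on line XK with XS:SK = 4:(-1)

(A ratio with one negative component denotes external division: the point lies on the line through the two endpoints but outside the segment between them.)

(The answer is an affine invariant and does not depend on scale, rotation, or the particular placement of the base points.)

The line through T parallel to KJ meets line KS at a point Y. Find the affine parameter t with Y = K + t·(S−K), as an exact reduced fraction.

Work in coordinates with F = (0, 0), L = (1, 0), T = (0, 1), X = (5, 2).
1. V lies on line XF with XV:VF = 3:4 ⇒ V = (20/7, 8/7)
2. J is the centroid of triangle TLV ⇒ J = (9/7, 5/7)
3. K is the centroid of triangle TLJ ⇒ K = (16/21, 4/7)
4. S lies on line XK with XS:SK = 4:(-1) ⇒ S = (-41/63, 2/21)
through T parallel to KJ: direction (11/21, 1/7); meets KS at Y = (671/63, 82/21)
Y = K + t·(S−K) with t = -7

t = -7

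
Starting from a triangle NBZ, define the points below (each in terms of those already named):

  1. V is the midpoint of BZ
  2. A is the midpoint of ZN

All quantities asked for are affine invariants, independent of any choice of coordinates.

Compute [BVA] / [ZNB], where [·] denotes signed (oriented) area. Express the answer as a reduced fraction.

[BVA]:[ZNB] = 1/4

Choose coordinates N = (0, 0), B = (1, 0), Z = (0, 1).
1. V is the midpoint of BZ ⇒ V = (1/2, 1/2)
2. A is the midpoint of ZN ⇒ A = (0, 1/2)
2·[BVA] = 1/4, 2·[ZNB] = 1
[BVA]:[ZNB] = 1/4:1 = 1/4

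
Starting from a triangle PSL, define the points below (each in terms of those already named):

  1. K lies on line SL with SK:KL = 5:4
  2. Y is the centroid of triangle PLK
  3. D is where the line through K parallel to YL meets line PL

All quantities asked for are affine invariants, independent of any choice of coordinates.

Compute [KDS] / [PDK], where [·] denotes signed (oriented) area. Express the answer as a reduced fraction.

[KDS]:[PDK] = 5/8

Set P = (0, 0), S = (1, 0), L = (0, 1); any affine frame gives the same invariant.
1. K lies on line SL with SK:KL = 5:4 ⇒ K = (4/9, 5/9)
2. Y is the centroid of triangle PLK ⇒ Y = (4/27, 14/27)
3. D is where the line through K parallel to YL meets line PL ⇒ D = (0, 2)
2·[KDS] = -5/9, 2·[PDK] = -8/9
[KDS]:[PDK] = -5/9:-8/9 = 5/8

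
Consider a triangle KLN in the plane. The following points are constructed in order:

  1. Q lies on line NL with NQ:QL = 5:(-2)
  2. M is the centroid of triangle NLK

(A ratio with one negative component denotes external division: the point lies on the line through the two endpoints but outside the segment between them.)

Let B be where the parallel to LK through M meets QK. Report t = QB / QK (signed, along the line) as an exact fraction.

Work in coordinates with K = (0, 0), L = (1, 0), N = (0, 1).
1. Q lies on line NL with NQ:QL = 5:(-2) ⇒ Q = (5/3, -2/3)
2. M is the centroid of triangle NLK ⇒ M = (1/3, 1/3)
through M parallel to LK: direction (-1, 0); meets QK at B = (-5/6, 1/3)
B = Q + t·(K−Q) with t = 3/2

t = 3/2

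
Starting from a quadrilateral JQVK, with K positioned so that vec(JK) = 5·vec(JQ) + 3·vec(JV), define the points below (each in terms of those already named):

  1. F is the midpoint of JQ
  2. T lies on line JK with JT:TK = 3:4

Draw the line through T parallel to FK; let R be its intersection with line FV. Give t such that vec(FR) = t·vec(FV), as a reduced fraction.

Set J = (0, 0), Q = (1, 0), V = (0, 1), K = (5, 3); any affine frame gives the same invariant.
1. F is the midpoint of JQ ⇒ F = (1/2, 0)
2. T lies on line JK with JT:TK = 3:4 ⇒ T = (15/7, 9/7)
through T parallel to FK: direction (9/2, 3); meets FV at R = (3/7, 1/7)
R = F + t·(V−F) with t = 1/7

t = 1/7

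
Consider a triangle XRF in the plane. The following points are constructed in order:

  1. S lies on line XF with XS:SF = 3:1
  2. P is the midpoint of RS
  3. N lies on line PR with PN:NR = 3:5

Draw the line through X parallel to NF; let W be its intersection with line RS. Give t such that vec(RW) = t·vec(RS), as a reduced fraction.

t = 49/16

Assign X = (0, 0), R = (1, 0), F = (0, 1) — the answer is frame-independent, so this choice is without loss of generality.
1. S lies on line XF with XS:SF = 3:1 ⇒ S = (0, 3/4)
2. P is the midpoint of RS ⇒ P = (1/2, 3/8)
3. N lies on line PR with PN:NR = 3:5 ⇒ N = (11/16, 15/64)
through X parallel to NF: direction (-11/16, 49/64); meets RS at W = (-33/16, 147/64)
W = R + t·(S−R) with t = 49/16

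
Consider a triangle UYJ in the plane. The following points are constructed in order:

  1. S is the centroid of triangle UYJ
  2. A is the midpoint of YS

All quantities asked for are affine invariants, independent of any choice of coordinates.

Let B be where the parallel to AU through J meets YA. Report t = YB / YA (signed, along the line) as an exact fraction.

Choose coordinates U = (0, 0), Y = (1, 0), J = (0, 1).
1. S is the centroid of triangle UYJ ⇒ S = (1/3, 1/3)
2. A is the midpoint of YS ⇒ A = (2/3, 1/6)
through J parallel to AU: direction (-2/3, -1/6); meets YA at B = (-2/3, 5/6)
B = Y + t·(A−Y) with t = 5

t = 5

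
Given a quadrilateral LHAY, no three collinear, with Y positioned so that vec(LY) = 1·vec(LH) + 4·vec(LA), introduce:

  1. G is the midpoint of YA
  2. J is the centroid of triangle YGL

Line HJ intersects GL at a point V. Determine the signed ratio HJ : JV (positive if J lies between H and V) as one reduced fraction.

HJ:JV = 14

Work in coordinates with L = (0, 0), H = (1, 0), A = (0, 1), Y = (1, 4).
1. G is the midpoint of YA ⇒ G = (1/2, 5/2)
2. J is the centroid of triangle YGL ⇒ J = (1/2, 13/6)
line HJ meets GL at V = (13/28, 65/28)
J = H + t·(V−H) with t = 14/15, so HJ:JV = 14/15:1/15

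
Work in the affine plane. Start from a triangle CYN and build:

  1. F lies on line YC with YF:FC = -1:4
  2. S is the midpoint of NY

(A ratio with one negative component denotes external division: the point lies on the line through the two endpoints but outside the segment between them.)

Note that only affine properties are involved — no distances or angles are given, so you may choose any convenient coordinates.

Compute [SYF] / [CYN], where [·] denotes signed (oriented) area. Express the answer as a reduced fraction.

[SYF]:[CYN] = 1/6

Work in coordinates with C = (0, 0), Y = (1, 0), N = (0, 1).
1. F lies on line YC with YF:FC = -1:4 ⇒ F = (4/3, 0)
2. S is the midpoint of NY ⇒ S = (1/2, 1/2)
2·[SYF] = 1/6, 2·[CYN] = 1
[SYF]:[CYN] = 1/6:1 = 1/6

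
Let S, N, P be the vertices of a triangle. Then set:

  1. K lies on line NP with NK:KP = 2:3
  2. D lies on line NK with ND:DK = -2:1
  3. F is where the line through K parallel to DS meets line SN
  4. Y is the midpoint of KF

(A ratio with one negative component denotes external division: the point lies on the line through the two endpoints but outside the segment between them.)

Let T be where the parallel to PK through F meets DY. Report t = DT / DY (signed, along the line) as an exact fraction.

t = 2

Set S = (0, 0), N = (1, 0), P = (0, 1); any affine frame gives the same invariant.
1. K lies on line NP with NK:KP = 2:3 ⇒ K = (3/5, 2/5)
2. D lies on line NK with ND:DK = -2:1 ⇒ D = (1/5, 4/5)
3. F is where the line through K parallel to DS meets line SN ⇒ F = (1/2, 0)
4. Y is the midpoint of KF ⇒ Y = (11/20, 1/5)
through F parallel to PK: direction (3/5, -3/5); meets DY at T = (9/10, -2/5)
T = D + t·(Y−D) with t = 2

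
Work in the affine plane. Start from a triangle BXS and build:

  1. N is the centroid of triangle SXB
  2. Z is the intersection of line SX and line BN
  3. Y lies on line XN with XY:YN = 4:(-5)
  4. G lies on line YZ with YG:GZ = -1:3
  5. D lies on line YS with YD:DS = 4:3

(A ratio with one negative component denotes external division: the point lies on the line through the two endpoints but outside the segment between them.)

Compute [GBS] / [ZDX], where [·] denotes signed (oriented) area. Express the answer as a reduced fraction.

[GBS]:[ZDX] = 147/8

Work in coordinates with B = (0, 0), X = (1, 0), S = (0, 1).
1. N is the centroid of triangle SXB ⇒ N = (1/3, 1/3)
2. Z is the intersection of line SX and line BN ⇒ Z = (1/2, 1/2)
3. Y lies on line XN with XY:YN = 4:(-5) ⇒ Y = (11/3, -4/3)
4. G lies on line YZ with YG:GZ = -1:3 ⇒ G = (21/4, -9/4)
5. D lies on line YS with YD:DS = 4:3 ⇒ D = (11/7, 0)
2·[GBS] = -21/4, 2·[ZDX] = -2/7
[GBS]:[ZDX] = -21/4:-2/7 = 147/8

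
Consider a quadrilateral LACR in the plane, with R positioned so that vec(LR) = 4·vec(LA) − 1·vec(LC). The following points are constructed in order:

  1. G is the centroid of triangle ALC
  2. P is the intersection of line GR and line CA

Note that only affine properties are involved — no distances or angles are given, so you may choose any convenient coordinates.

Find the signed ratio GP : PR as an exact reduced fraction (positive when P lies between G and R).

GP:PR = 1/6

Choose coordinates L = (0, 0), A = (1, 0), C = (0, 1), R = (4, -1).
1. G is the centroid of triangle ALC ⇒ G = (1/3, 1/3)
2. P is the intersection of line GR and line CA ⇒ P = (6/7, 1/7)
P = G + t·(R−G) with t = 1/7, so GP:PR = t:(1−t) = 1/7:6/7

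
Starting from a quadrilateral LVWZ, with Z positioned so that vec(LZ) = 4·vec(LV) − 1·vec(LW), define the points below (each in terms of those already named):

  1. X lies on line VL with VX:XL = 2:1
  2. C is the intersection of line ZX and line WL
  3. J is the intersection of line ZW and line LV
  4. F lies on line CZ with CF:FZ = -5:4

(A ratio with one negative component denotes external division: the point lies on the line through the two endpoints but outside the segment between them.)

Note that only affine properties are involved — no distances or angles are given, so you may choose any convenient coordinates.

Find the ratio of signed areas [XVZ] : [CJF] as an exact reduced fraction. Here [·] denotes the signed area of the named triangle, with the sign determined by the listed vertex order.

Set L = (0, 0), V = (1, 0), W = (0, 1), Z = (4, -1); any affine frame gives the same invariant.
1. X lies on line VL with VX:XL = 2:1 ⇒ X = (1/3, 0)
2. C is the intersection of line ZX and line WL ⇒ C = (0, 1/11)
3. J is the intersection of line ZW and line LV ⇒ J = (2, 0)
4. F lies on line CZ with CF:FZ = -5:4 ⇒ F = (20, -59/11)
2·[XVZ] = -2/3, 2·[CJF] = -100/11
[XVZ]:[CJF] = -2/3:-100/11 = 11/150

[XVZ]:[CJF] = 11/150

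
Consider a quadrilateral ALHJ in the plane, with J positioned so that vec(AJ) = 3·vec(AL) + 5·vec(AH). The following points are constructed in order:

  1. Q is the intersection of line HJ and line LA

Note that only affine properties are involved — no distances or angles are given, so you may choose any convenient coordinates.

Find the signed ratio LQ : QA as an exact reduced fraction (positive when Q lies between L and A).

Work in coordinates with A = (0, 0), L = (1, 0), H = (0, 1), J = (3, 5).
1. Q is the intersection of line HJ and line LA ⇒ Q = (-3/4, 0)
Q = L + t·(A−L) with t = 7/4, so LQ:QA = t:(1−t) = 7/4:-3/4

LQ:QA = -7/3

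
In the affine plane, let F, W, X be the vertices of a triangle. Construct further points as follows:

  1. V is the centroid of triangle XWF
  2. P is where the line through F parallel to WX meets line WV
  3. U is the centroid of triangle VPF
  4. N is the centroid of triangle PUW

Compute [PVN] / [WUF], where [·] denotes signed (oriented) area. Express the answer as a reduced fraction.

[PVN]:[WUF] = -1/6

Set F = (0, 0), W = (1, 0), X = (0, 1); any affine frame gives the same invariant.
1. V is the centroid of triangle XWF ⇒ V = (1/3, 1/3)
2. P is where the line through F parallel to WX meets line WV ⇒ P = (-1, 1)
3. U is the centroid of triangle VPF ⇒ U = (-2/9, 4/9)
4. N is the centroid of triangle PUW ⇒ N = (-2/27, 13/27)
2·[PVN] = -2/27, 2·[WUF] = 4/9
[PVN]:[WUF] = -2/27:4/9 = -1/6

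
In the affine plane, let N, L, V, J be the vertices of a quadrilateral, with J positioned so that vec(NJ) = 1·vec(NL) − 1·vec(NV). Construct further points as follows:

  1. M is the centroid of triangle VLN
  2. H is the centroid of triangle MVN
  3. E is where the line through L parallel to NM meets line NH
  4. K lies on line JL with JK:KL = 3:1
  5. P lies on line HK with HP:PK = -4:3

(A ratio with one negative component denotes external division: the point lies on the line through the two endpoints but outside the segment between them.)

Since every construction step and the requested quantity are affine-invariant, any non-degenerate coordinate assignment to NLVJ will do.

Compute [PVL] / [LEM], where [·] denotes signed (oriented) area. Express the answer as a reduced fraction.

[PVL]:[LEM] = -1/4

Set N = (0, 0), L = (1, 0), V = (0, 1), J = (1, -1); any affine frame gives the same invariant.
1. M is the centroid of triangle VLN ⇒ M = (1/3, 1/3)
2. H is the centroid of triangle MVN ⇒ H = (1/9, 4/9)
3. E is where the line through L parallel to NM meets line NH ⇒ E = (-1/3, -4/3)
4. K lies on line JL with JK:KL = 3:1 ⇒ K = (1, -1/4)
5. P lies on line HK with HP:PK = -4:3 ⇒ P = (11/3, -7/3)
2·[PVL] = 1/3, 2·[LEM] = -4/3
[PVL]:[LEM] = 1/3:-4/3 = -1/4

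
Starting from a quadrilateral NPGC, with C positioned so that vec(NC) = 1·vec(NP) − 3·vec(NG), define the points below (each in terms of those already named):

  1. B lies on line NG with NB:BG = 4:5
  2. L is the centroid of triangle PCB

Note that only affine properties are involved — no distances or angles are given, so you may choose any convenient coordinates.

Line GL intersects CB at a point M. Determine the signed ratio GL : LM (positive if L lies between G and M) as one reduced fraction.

Assign N = (0, 0), P = (1, 0), G = (0, 1), C = (1, -3) — the answer is frame-independent, so this choice is without loss of generality.
1. B lies on line NG with NB:BG = 4:5 ⇒ B = (0, 4/9)
2. L is the centroid of triangle PCB ⇒ L = (2/3, -23/27)
line GL meets CB at M = (-5/6, 179/54)
L = G + t·(M−G) with t = -4/5, so GL:LM = -4/5:9/5

GL:LM = -4/9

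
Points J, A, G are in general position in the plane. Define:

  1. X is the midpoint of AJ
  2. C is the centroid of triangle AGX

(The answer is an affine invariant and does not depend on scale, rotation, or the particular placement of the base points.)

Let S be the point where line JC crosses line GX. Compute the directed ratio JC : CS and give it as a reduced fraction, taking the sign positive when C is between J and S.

Choose coordinates J = (0, 0), A = (1, 0), G = (0, 1).
1. X is the midpoint of AJ ⇒ X = (1/2, 0)
2. C is the centroid of triangle AGX ⇒ C = (1/2, 1/3)
line JC meets GX at S = (3/8, 1/4)
C = J + t·(S−J) with t = 4/3, so JC:CS = 4/3:-1/3

JC:CS = -4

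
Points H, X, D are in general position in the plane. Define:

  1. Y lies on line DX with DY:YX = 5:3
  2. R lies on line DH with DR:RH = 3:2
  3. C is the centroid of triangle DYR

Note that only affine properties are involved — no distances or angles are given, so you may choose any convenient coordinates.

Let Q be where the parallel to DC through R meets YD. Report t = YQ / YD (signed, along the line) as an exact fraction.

Set H = (0, 0), X = (1, 0), D = (0, 1); any affine frame gives the same invariant.
1. Y lies on line DX with DY:YX = 5:3 ⇒ Y = (5/8, 3/8)
2. R lies on line DH with DR:RH = 3:2 ⇒ R = (0, 2/5)
3. C is the centroid of triangle DYR ⇒ C = (5/24, 71/120)
through R parallel to DC: direction (5/24, -49/120); meets YD at Q = (-5/8, 13/8)
Q = Y + t·(D−Y) with t = 2

t = 2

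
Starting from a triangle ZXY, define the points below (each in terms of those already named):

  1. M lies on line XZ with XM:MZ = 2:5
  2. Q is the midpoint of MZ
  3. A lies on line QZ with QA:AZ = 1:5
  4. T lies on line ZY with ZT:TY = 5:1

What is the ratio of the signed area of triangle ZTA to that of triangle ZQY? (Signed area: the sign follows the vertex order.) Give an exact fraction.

Work in coordinates with Z = (0, 0), X = (1, 0), Y = (0, 1).
1. M lies on line XZ with XM:MZ = 2:5 ⇒ M = (5/7, 0)
2. Q is the midpoint of MZ ⇒ Q = (5/14, 0)
3. A lies on line QZ with QA:AZ = 1:5 ⇒ A = (25/84, 0)
4. T lies on line ZY with ZT:TY = 5:1 ⇒ T = (0, 5/6)
2·[ZTA] = -125/504, 2·[ZQY] = 5/14
[ZTA]:[ZQY] = -125/504:5/14 = -25/36

[ZTA]:[ZQY] = -25/36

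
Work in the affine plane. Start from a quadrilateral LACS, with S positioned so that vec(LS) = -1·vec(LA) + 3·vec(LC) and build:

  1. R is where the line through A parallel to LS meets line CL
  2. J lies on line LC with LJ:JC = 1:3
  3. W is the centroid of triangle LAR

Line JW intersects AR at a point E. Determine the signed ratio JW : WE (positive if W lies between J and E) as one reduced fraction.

Choose coordinates L = (0, 0), A = (1, 0), C = (0, 1), S = (-1, 3).
1. R is where the line through A parallel to LS meets line CL ⇒ R = (0, 3)
2. J lies on line LC with LJ:JC = 1:3 ⇒ J = (0, 1/4)
3. W is the centroid of triangle LAR ⇒ W = (1/3, 1)
line JW meets AR at E = (11/21, 10/7)
W = J + t·(E−J) with t = 7/11, so JW:WE = 7/11:4/11

JW:WE = 7/4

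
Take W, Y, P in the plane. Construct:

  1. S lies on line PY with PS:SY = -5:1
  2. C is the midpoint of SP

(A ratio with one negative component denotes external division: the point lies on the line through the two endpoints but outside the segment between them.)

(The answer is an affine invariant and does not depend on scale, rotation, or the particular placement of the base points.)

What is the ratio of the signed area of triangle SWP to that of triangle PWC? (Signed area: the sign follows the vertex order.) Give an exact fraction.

Set W = (0, 0), Y = (1, 0), P = (0, 1); any affine frame gives the same invariant.
1. S lies on line PY with PS:SY = -5:1 ⇒ S = (5/4, -1/4)
2. C is the midpoint of SP ⇒ C = (5/8, 3/8)
2·[SWP] = -5/4, 2·[PWC] = 5/8
[SWP]:[PWC] = -5/4:5/8 = -2

[SWP]:[PWC] = -2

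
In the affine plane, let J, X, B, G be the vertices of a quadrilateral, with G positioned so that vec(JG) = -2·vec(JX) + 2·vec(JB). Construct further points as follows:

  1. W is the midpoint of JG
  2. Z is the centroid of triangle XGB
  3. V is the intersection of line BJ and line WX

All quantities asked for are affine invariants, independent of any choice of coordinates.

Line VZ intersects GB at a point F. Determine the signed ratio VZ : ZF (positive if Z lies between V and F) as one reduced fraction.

VZ:ZF = 2

Set J = (0, 0), X = (1, 0), B = (0, 1), G = (-2, 2); any affine frame gives the same invariant.
1. W is the midpoint of JG ⇒ W = (-1, 1)
2. Z is the centroid of triangle XGB ⇒ Z = (-1/3, 1)
3. V is the intersection of line BJ and line WX ⇒ V = (0, 1/2)
line VZ meets GB at F = (-1/2, 5/4)
Z = V + t·(F−V) with t = 2/3, so VZ:ZF = 2/3:1/3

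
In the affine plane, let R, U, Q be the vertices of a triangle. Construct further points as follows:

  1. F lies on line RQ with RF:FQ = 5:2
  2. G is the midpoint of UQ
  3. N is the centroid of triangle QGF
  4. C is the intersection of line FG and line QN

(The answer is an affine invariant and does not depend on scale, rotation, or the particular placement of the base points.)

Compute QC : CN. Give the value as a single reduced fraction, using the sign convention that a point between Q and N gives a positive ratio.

QC:CN = -3

Assign R = (0, 0), U = (1, 0), Q = (0, 1) — the answer is frame-independent, so this choice is without loss of generality.
1. F lies on line RQ with RF:FQ = 5:2 ⇒ F = (0, 5/7)
2. G is the midpoint of UQ ⇒ G = (1/2, 1/2)
3. N is the centroid of triangle QGF ⇒ N = (1/6, 31/42)
4. C is the intersection of line FG and line QN ⇒ C = (1/4, 17/28)
C = Q + t·(N−Q) with t = 3/2, so QC:CN = t:(1−t) = 3/2:-1/2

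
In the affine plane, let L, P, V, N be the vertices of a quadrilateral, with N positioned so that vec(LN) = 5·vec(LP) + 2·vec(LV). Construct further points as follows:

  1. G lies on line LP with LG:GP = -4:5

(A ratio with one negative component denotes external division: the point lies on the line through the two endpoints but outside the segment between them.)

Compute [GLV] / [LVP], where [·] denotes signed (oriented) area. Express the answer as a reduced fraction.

Set L = (0, 0), P = (1, 0), V = (0, 1), N = (5, 2); any affine frame gives the same invariant.
1. G lies on line LP with LG:GP = -4:5 ⇒ G = (-4, 0)
2·[GLV] = 4, 2·[LVP] = -1
[GLV]:[LVP] = 4:-1 = -4

[GLV]:[LVP] = -4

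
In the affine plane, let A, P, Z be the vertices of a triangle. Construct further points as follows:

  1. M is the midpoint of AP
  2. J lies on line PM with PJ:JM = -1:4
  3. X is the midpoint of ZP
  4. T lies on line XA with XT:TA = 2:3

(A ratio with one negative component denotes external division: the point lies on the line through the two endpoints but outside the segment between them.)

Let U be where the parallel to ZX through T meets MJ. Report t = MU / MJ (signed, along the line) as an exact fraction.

t = 3/20

Choose coordinates A = (0, 0), P = (1, 0), Z = (0, 1).
1. M is the midpoint of AP ⇒ M = (1/2, 0)
2. J lies on line PM with PJ:JM = -1:4 ⇒ J = (7/6, 0)
3. X is the midpoint of ZP ⇒ X = (1/2, 1/2)
4. T lies on line XA with XT:TA = 2:3 ⇒ T = (3/10, 3/10)
through T parallel to ZX: direction (1/2, -1/2); meets MJ at U = (3/5, 0)
U = M + t·(J−M) with t = 3/20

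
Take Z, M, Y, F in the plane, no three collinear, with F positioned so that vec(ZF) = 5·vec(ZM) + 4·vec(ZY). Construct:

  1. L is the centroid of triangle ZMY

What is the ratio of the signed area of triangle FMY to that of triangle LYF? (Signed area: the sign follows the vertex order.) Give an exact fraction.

[FMY]:[LYF] = 24/13

Work in coordinates with Z = (0, 0), M = (1, 0), Y = (0, 1), F = (5, 4).
1. L is the centroid of triangle ZMY ⇒ L = (1/3, 1/3)
2·[FMY] = -8, 2·[LYF] = -13/3
[FMY]:[LYF] = -8:-13/3 = 24/13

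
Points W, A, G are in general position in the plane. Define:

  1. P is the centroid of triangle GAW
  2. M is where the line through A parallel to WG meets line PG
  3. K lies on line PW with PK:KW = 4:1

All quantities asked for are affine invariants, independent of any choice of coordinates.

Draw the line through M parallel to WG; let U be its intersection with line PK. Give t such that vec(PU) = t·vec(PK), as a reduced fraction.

Assign W = (0, 0), A = (1, 0), G = (0, 1) — the answer is frame-independent, so this choice is without loss of generality.
1. P is the centroid of triangle GAW ⇒ P = (1/3, 1/3)
2. M is where the line through A parallel to WG meets line PG ⇒ M = (1, -1)
3. K lies on line PW with PK:KW = 4:1 ⇒ K = (1/15, 1/15)
through M parallel to WG: direction (0, 1); meets PK at U = (1, 1)
U = P + t·(K−P) with t = -5/2

t = -5/2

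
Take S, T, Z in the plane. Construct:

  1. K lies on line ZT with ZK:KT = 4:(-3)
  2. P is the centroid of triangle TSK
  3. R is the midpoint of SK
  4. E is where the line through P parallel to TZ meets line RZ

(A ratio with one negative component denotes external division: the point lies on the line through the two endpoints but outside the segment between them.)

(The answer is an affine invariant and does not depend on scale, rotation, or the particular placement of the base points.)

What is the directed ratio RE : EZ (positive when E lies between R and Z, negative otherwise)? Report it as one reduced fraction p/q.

RE:EZ = 1/2

Set S = (0, 0), T = (1, 0), Z = (0, 1); any affine frame gives the same invariant.
1. K lies on line ZT with ZK:KT = 4:(-3) ⇒ K = (4, -3)
2. P is the centroid of triangle TSK ⇒ P = (5/3, -1)
3. R is the midpoint of SK ⇒ R = (2, -3/2)
4. E is where the line through P parallel to TZ meets line RZ ⇒ E = (4/3, -2/3)
E = R + t·(Z−R) with t = 1/3, so RE:EZ = t:(1−t) = 1/3:2/3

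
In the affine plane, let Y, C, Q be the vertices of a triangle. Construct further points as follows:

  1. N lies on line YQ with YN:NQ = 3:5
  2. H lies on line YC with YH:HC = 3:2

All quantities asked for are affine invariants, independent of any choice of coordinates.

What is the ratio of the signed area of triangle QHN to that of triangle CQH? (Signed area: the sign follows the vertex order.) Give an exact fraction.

[QHN]:[CQH] = -15/16

Choose coordinates Y = (0, 0), C = (1, 0), Q = (0, 1).
1. N lies on line YQ with YN:NQ = 3:5 ⇒ N = (0, 3/8)
2. H lies on line YC with YH:HC = 3:2 ⇒ H = (3/5, 0)
2·[QHN] = -3/8, 2·[CQH] = 2/5
[QHN]:[CQH] = -3/8:2/5 = -15/16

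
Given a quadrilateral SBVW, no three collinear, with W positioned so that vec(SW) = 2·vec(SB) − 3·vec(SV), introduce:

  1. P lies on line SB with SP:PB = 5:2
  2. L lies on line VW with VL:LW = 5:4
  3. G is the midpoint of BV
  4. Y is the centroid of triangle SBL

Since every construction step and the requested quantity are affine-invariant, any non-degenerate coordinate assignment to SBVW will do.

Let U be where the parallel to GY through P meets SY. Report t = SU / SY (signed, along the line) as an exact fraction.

Set S = (0, 0), B = (1, 0), V = (0, 1), W = (2, -3); any affine frame gives the same invariant.
1. P lies on line SB with SP:PB = 5:2 ⇒ P = (5/7, 0)
2. L lies on line VW with VL:LW = 5:4 ⇒ L = (10/9, -11/9)
3. G is the midpoint of BV ⇒ G = (1/2, 1/2)
4. Y is the centroid of triangle SBL ⇒ Y = (19/27, -11/27)
through P parallel to GY: direction (11/54, -49/54); meets SY at U = (133/162, -77/162)
U = S + t·(Y−S) with t = 7/6

t = 7/6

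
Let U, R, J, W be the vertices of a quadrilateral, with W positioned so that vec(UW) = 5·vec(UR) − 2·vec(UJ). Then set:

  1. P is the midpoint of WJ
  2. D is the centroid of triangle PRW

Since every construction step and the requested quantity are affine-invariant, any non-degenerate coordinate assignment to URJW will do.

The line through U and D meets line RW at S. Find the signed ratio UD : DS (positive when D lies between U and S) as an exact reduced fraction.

Choose coordinates U = (0, 0), R = (1, 0), J = (0, 1), W = (5, -2).
1. P is the midpoint of WJ ⇒ P = (5/2, -1/2)
2. D is the centroid of triangle PRW ⇒ D = (17/6, -5/6)
line UD meets RW at S = (17/7, -5/7)
D = U + t·(S−U) with t = 7/6, so UD:DS = 7/6:-1/6

UD:DS = -7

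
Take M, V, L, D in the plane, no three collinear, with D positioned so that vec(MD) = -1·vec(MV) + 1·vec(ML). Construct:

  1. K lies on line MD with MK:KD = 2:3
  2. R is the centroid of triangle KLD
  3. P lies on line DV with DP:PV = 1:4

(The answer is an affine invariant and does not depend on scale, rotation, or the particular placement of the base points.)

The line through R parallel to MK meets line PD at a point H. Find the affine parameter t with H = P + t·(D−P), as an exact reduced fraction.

Set M = (0, 0), V = (1, 0), L = (0, 1), D = (-1, 1); any affine frame gives the same invariant.
1. K lies on line MD with MK:KD = 2:3 ⇒ K = (-2/5, 2/5)
2. R is the centroid of triangle KLD ⇒ R = (-7/15, 4/5)
3. P lies on line DV with DP:PV = 1:4 ⇒ P = (-3/5, 4/5)
through R parallel to MK: direction (-2/5, 2/5); meets PD at H = (-1/3, 2/3)
H = P + t·(D−P) with t = -2/3

t = -2/3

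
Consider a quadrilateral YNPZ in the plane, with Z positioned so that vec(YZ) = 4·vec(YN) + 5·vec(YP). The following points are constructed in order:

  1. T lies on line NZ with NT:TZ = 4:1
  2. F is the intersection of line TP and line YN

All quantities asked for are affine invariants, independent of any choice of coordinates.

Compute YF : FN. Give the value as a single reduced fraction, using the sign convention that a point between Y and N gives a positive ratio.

Set Y = (0, 0), N = (1, 0), P = (0, 1), Z = (4, 5); any affine frame gives the same invariant.
1. T lies on line NZ with NT:TZ = 4:1 ⇒ T = (17/5, 4)
2. F is the intersection of line TP and line YN ⇒ F = (-17/15, 0)
F = Y + t·(N−Y) with t = -17/15, so YF:FN = t:(1−t) = -17/15:32/15

YF:FN = -17/32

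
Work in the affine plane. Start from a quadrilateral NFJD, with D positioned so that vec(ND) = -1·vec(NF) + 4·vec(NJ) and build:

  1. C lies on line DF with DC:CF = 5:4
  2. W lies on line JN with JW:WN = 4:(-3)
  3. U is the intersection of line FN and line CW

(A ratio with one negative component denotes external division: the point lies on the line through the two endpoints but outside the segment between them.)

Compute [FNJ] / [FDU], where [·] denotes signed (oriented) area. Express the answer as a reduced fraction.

Work in coordinates with N = (0, 0), F = (1, 0), J = (0, 1), D = (-1, 4).
1. C lies on line DF with DC:CF = 5:4 ⇒ C = (1/9, 16/9)
2. W lies on line JN with JW:WN = 4:(-3) ⇒ W = (0, -3)
3. U is the intersection of line FN and line CW ⇒ U = (3/43, 0)
2·[FNJ] = -1, 2·[FDU] = 160/43
[FNJ]:[FDU] = -1:160/43 = -43/160

[FNJ]:[FDU] = -43/160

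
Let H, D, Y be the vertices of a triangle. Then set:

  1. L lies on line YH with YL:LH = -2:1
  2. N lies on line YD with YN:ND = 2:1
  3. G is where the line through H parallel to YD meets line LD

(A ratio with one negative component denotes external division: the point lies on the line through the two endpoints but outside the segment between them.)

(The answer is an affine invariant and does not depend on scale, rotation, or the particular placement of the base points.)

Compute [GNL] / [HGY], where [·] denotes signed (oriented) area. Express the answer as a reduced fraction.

[GNL]:[HGY] = 2/3

Set H = (0, 0), D = (1, 0), Y = (0, 1); any affine frame gives the same invariant.
1. L lies on line YH with YL:LH = -2:1 ⇒ L = (0, -1)
2. N lies on line YD with YN:ND = 2:1 ⇒ N = (2/3, 1/3)
3. G is where the line through H parallel to YD meets line LD ⇒ G = (1/2, -1/2)
2·[GNL] = 1/3, 2·[HGY] = 1/2
[GNL]:[HGY] = 1/3:1/2 = 2/3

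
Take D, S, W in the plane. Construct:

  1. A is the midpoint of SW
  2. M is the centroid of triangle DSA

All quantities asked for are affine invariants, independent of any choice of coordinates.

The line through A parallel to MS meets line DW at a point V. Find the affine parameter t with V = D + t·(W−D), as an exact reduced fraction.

t = 2/3

Set D = (0, 0), S = (1, 0), W = (0, 1); any affine frame gives the same invariant.
1. A is the midpoint of SW ⇒ A = (1/2, 1/2)
2. M is the centroid of triangle DSA ⇒ M = (1/2, 1/6)
through A parallel to MS: direction (1/2, -1/6); meets DW at V = (0, 2/3)
V = D + t·(W−D) with t = 2/3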